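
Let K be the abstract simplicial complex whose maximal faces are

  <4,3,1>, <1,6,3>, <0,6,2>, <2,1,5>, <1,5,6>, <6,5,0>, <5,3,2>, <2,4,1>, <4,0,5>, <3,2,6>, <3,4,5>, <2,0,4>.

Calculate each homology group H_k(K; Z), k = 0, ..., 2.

H_0 ≅ Z,  H_1 ≅ Z/2,  H_2 = 0.

Order the vertices as 0 < 1 < 2 < 3 < 4 < 5 < 6. Listing each simplex with vertices in this order, K has dimension 2 with simplices:

  0-simplices (7): [0], [1], [2], [3], [4], [5], [6]
  1-simplices (18): [0,2], [0,4], [0,5], [0,6], [1,2], [1,3], [1,4], [1,5], [1,6], [2,3], [2,4], [2,5], [2,6], [3,4], [3,5], [3,6], [4,5], [5,6]
  2-simplices (12): [0,2,4], [0,2,6], [0,4,5], [0,5,6], [1,2,4], [1,2,5], [1,3,4], [1,3,6], [1,5,6], [2,3,5], [2,3,6], [3,4,5]

so the chain groups are C_0 ≅ Z^7, C_1 ≅ Z^18, C_2 ≅ Z^12.

∂_1: C_1 → C_0 maps an edge to its endpoints' difference, ∂[p,q] = q − p. For instance
  ∂[2,3] = [3] − [2].
As a 7×18 matrix over Z this has rank 6, with invariant factors (1,1,1,1,1,1).

∂_2: C_2 → C_1 sends each 2-simplex [p,q,r] to [q,r] − [p,r] + [p,q]. For instance
  ∂[0,2,6] = [2,6] − [0,6] + [0,2],
  ∂[0,5,6] = [5,6] − [0,6] + [0,5].
The resulting 18×12 matrix has rank 12, and its Smith normal form has invariant factors (1,1,1,1,1,1,1,1,1,1,1,2).

Computing H_k = (kernel of ∂_k) / (image of ∂_{k+1}):

  H_0: rank C_0 − rank ∂_1 = 7 − 6 = 1, and the invariant factors of ∂_1 are all 1, so H_0 = Z.
  H_1: rank ker ∂_1 − rank ∂_2 = (18 − 6) − 12 = 0, and ∂_2 has invariant factor 2 > 1, so H_1 = Z/2.
  H_2: rank ker ∂_2 − rank ∂_3 = (12 − 12) − 0 = 0, and there is no ∂_3, so H_2 = 0.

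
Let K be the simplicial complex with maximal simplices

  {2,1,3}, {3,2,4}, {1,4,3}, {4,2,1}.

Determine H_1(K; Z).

Order the vertices as 1 < 2 < 3 < 4. Listing each simplex with vertices in this order, K has dimension 2 with simplices:

  0-simplices (4): [1], [2], [3], [4]
  1-simplices (6): [1,2], [1,3], [1,4], [2,3], [2,4], [3,4]
  2-simplices (4): [1,2,3], [1,2,4], [1,3,4], [2,3,4]

giving chain groups C_0 ≅ Z^4, C_1 ≅ Z^6, C_2 ≅ Z^4.

The boundary map ∂_1: C_1 → C_0 maps an edge to its endpoints' difference, ∂[p,q] = q − p.
This gives a 4×6 integer matrix of rank 3; reducing to Smith normal form yields diagonal entries (1,1,1).

Boundary ∂_2: C_2 → C_1 acts by ∂[p,q,r] = [q,r] − [p,r] + [p,q]. For instance
  ∂[1,2,4] = [2,4] − [1,4] + [1,2],
  ∂[1,3,4] = [3,4] − [1,4] + [1,3].
The resulting 6×4 matrix has rank 3, and its Smith normal form has invariant factors (1,1,1).

Now H_k = ker ∂_k / im ∂_{k+1}, so:

  H_1: rank ker ∂_1 − rank ∂_2 = (6 − 3) − 3 = 0, and the invariant factors of ∂_2 are all 1, so H_1 ≅ 0.

(K is a triangulation of the 2-sphere S^2.)

H_1 ≅ 0.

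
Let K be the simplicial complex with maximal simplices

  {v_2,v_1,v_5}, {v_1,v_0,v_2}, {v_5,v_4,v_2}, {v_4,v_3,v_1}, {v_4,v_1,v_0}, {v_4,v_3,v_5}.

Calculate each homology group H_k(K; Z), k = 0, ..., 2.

H_0 ≅ Z,  H_1 ≅ Z,  H_2 = 0.

Take the total order v_0 < v_1 < v_2 < v_3 < v_4 < v_5 on the vertex set. Then K (dimension 2) consists of the simplices:

  0-simplices (6): [v_0], [v_1], [v_2], [v_3], [v_4], [v_5]
  1-simplices (12): [v_0,v_1], [v_0,v_2], [v_0,v_4], [v_1,v_2], [v_1,v_3], [v_1,v_4], [v_1,v_5], [v_2,v_4], [v_2,v_5], [v_3,v_4], [v_3,v_5], [v_4,v_5]
  2-simplices (6): [v_0,v_1,v_2], [v_0,v_1,v_4], [v_1,v_2,v_5], [v_1,v_3,v_4], [v_2,v_4,v_5], [v_3,v_4,v_5]

so the chain groups are C_0 ≅ Z^6, C_1 ≅ Z^12, C_2 ≅ Z^6.

The boundary map ∂_1: C_1 → C_0 is given by ∂[p,q] = [q] − [p]. For instance
  ∂[v_0,v_1] = [v_1] − [v_0].
The 6×12 boundary matrix has rank 5 and Smith normal form diag(1,1,1,1,1).

The boundary map ∂_2: C_2 → C_1 sends each 2-simplex [p,q,r] to [q,r] − [p,r] + [p,q]. For instance
  ∂[v_3,v_4,v_5] = [v_4,v_5] − [v_3,v_5] + [v_3,v_4],
  ∂[v_2,v_4,v_5] = [v_4,v_5] − [v_2,v_5] + [v_2,v_4].
As a 12×6 matrix over Z this has rank 6, with invariant factors (1,1,1,1,1,1).

Now H_k = ker ∂_k / im ∂_{k+1}, so:

  H_0: rank C_0 − rank ∂_1 = 6 − 5 = 1, and the invariant factors of ∂_1 are all 1, so H_0 = Z.
  H_1: rank ker ∂_1 − rank ∂_2 = (12 − 5) − 6 = 1, and the invariant factors of ∂_2 are all 1, so H_1 = Z.
  H_2: rank ker ∂_2 − rank ∂_3 = (6 − 6) − 0 = 0, and there is no ∂_3, so H_2 = 0.

As a check, the Euler characteristic is 6 − 12 + 6 = 0, which agrees with 1 − 1 + 0 = 0.
(K is a triangulation of the cylinder S^1 x I.)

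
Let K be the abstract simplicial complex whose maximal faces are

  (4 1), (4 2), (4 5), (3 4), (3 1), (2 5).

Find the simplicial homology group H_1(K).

Take the total order 1 < 2 < 3 < 4 < 5 on the vertex set. Then K (dimension 1) consists of the simplices:

  0-simplices (5): [1], [2], [3], [4], [5]
  1-simplices (6): [1,3], [1,4], [2,4], [2,5], [3,4], [4,5]

Hence C_0 ≅ Z^5, C_1 ≅ Z^6.

Boundary ∂_1: C_1 → C_0 maps an edge to its endpoints' difference, ∂[p,q] = q − p.
The 5×6 boundary matrix has rank 4 and Smith normal form diag(1,1,1,1).

Computing H_k = (kernel of ∂_k) / (image of ∂_{k+1}):

  H_1: rank ker ∂_1 − rank ∂_2 = (6 − 4) − 0 = 2, and there is no ∂_2, so H_1 = Z^2.

H_1 = Z^2.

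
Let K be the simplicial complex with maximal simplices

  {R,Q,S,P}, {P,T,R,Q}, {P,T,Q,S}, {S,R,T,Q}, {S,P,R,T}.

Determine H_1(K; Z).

We work with the vertex ordering P < Q < R < S < T. The simplices of K, each written with vertices in increasing order, are:

  0-simplices (5): P, Q, R, S, T
  1-simplices (10): PQ, PR, PS, PT, QR, QS, QT, RS, RT, ST
  2-simplices (10): PQR, PQS, PQT, PRS, PRT, PST, QRS, QRT, QST, RST
  3-simplices (5): PQRS, PQRT, PQST, PRST, QRST

Hence C_0 ≅ Z^5, C_1 ≅ Z^10, C_2 ≅ Z^10, C_3 ≅ Z^5.

Boundary ∂_1: C_1 → C_0 is given by ∂[p,q] = [q] − [p]. For instance
  ∂PQ = Q − P.
As a 5×10 matrix over Z this has rank 4, with invariant factors (1,1,1,1).

Boundary ∂_2: C_2 → C_1 sends each 2-simplex [p,q,r] to [q,r] − [p,r] + [p,q]. For instance
  ∂PQT = QT − PT + PQ,
  ∂PQS = QS − PS + PQ.
This gives a 10×10 integer matrix of rank 6; reducing to Smith normal form yields diagonal entries (1,1,1,1,1,1).

Boundary ∂_3: C_3 → C_2 sends each 3-simplex σ to the alternating sum Σ_i (−1)^i (σ with its i-th vertex removed). For instance
  ∂QRST = RST − QST + QRT − QRS,
  ∂PQST = QST − PST + PQT − PQS.
The resulting 10×5 matrix has rank 4, and its Smith normal form has invariant factors (1,1,1,1).

Now H_k = ker ∂_k / im ∂_{k+1}, so:

  H_1: rank ker ∂_1 − rank ∂_2 = (10 − 4) − 6 = 0, and the invariant factors of ∂_2 are all 1, so H_1 = 0.

H_1 ≅ 0.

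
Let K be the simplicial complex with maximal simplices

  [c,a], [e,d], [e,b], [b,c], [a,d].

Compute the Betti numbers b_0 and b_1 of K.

b_0 = 1, b_1 = 1.

Order the vertices as a < b < c < d < e. Listing each simplex with vertices in this order, K has dimension 1 with simplices:

  0-simplices (5): a, b, c, d, e
  1-simplices (5): ac, ad, bc, be, de

so the chain groups are C_0 ≅ Z^5, C_1 ≅ Z^5.

Boundary ∂_1: C_1 → C_0 is given by ∂[p,q] = [q] − [p]. For instance
  ∂ac = c − a.
This gives a 5×5 integer matrix of rank 4; reducing to Smith normal form yields diagonal entries (1,1,1,1).

Now H_k = ker ∂_k / im ∂_{k+1}, so:

  H_0: rank C_0 − rank ∂_1 = 5 − 4 = 1, and the invariant factors of ∂_1 are all 1, so H_0 ≅ Z.
  H_1: rank ker ∂_1 − rank ∂_2 = (5 − 4) − 0 = 1, and there is no ∂_2, so H_1 ≅ Z.

(K is a triangulation of the circle S^1.)

Hence the Betti numbers are b_0 = 1, b_1 = 1.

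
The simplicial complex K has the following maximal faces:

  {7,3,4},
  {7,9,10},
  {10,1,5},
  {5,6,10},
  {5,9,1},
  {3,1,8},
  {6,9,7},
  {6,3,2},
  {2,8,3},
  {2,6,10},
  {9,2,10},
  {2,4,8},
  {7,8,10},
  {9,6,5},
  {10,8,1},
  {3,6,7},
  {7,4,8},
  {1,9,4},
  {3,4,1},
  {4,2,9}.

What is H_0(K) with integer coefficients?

H_0 = Z.

Order the vertices as 1 < 2 < 3 < 4 < 5 < 6 < 7 < 8 < 9 < 10. Listing each simplex with vertices in this order, K has dimension 2 with simplices:

  0-simplices (10): [1], [2], [3], [4], [5], [6], [7], [8], [9], [10]
  1-simplices (30): (30 of them)
  2-simplices (20): (20 of them)

Hence C_0 ≅ Z^10, C_1 ≅ Z^30, C_2 ≅ Z^20.

∂_1: C_1 → C_0 maps an edge to its endpoints' difference, ∂[p,q] = q − p. For instance
  ∂[1,3] = [3] − [1].
This gives a 10×30 integer matrix of rank 9; reducing to Smith normal form yields diagonal entries (1,1,1,1,1,1,1,1,1).

∂_2: C_2 → C_1 sends each 2-simplex [p,q,r] to [q,r] − [p,r] + [p,q]. For instance
  ∂[1,5,9] = [5,9] − [1,9] + [1,5],
  ∂[1,3,8] = [3,8] − [1,8] + [1,3].
As a 30×20 matrix over Z this has rank 20, with invariant factors (1,1,1,1,1,1,1,1,1,1,1,1,1,1,1,1,1,1,1,2).

Now H_k = ker ∂_k / im ∂_{k+1}, so:

  H_0: rank C_0 − rank ∂_1 = 10 − 9 = 1, and the invariant factors of ∂_1 are all 1, so H_0 ≅ Z.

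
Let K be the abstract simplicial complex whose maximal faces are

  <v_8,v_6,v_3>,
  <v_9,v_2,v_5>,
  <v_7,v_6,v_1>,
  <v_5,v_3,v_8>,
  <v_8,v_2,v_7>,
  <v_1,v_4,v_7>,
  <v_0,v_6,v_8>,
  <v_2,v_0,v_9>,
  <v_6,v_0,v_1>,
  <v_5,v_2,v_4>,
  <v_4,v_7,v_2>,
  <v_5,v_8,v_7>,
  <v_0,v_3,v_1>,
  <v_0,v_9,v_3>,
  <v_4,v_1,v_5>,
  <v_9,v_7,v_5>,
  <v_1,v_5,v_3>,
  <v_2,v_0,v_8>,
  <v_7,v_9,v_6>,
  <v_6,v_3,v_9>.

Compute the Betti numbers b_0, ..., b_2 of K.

b_0 = 1, b_1 = 1, b_2 = 0.

Order the vertices as v_0 < v_1 < v_2 < v_3 < v_4 < v_5 < v_6 < v_7 < v_8 < v_9. Listing each simplex with vertices in this order, K has dimension 2 with simplices:

  0-simplices (10): [v_0], [v_1], [v_2], [v_3], [v_4], [v_5], [v_6], [v_7], [v_8], [v_9]
  1-simplices (30): (30 of them)
  2-simplices (20): (20 of them)

so the chain groups are C_0 ≅ Z^10, C_1 ≅ Z^30, C_2 ≅ Z^20.

Boundary ∂_1: C_1 → C_0 sends each edge [p,q] (with p < q) to q − p.
As a 10×30 matrix over Z this has rank 9, with invariant factors (1,1,1,1,1,1,1,1,1).

∂_2: C_2 → C_1 maps a triangle to the signed sum of its edges. For instance
  ∂[v_2,v_4,v_7] = [v_4,v_7] − [v_2,v_7] + [v_2,v_4],
  ∂[v_5,v_7,v_8] = [v_7,v_8] − [v_5,v_8] + [v_5,v_7].
The 30×20 boundary matrix has rank 20 and Smith normal form diag(1,1,1,1,1,1,1,1,1,1,1,1,1,1,1,1,1,1,1,2).

Now H_k = ker ∂_k / im ∂_{k+1}, so:

  H_0: rank C_0 − rank ∂_1 = 10 − 9 = 1, and the invariant factors of ∂_1 are all 1, so H_0 = Z.
  H_1: rank ker ∂_1 − rank ∂_2 = (30 − 9) − 20 = 1, and ∂_2 has invariant factor 2 > 1, so H_1 = Z ⊕ Z/2.
  H_2: rank ker ∂_2 − rank ∂_3 = (20 − 20) − 0 = 0, and there is no ∂_3, so H_2 = 0.

As a check, the Euler characteristic is 10 − 30 + 20 = 0, which agrees with 1 − 1 + 0 = 0.
(K is a triangulation of the Klein bottle.)

Hence the Betti numbers are b_0 = 1, b_1 = 1, b_2 = 0.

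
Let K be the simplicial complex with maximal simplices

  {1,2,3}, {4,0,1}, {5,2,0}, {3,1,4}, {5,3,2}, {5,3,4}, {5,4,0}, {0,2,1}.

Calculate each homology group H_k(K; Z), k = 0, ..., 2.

H_0 = Z,  H_1 = 0,  H_2 = Z.

Order the vertices as 0 < 1 < 2 < 3 < 4 < 5. Listing each simplex with vertices in this order, K has dimension 2 with simplices:

  0-simplices (6): [0], [1], [2], [3], [4], [5]
  1-simplices (12): [0,1], [0,2], [0,4], [0,5], [1,2], [1,3], [1,4], [2,3], [2,5], [3,4], [3,5], [4,5]
  2-simplices (8): [0,1,2], [0,1,4], [0,2,5], [0,4,5], [1,2,3], [1,3,4], [2,3,5], [3,4,5]

giving chain groups C_0 ≅ Z^6, C_1 ≅ Z^12, C_2 ≅ Z^8.

The boundary map ∂_1: C_1 → C_0 sends each edge [p,q] (with p < q) to q − p.
The resulting 6×12 matrix has rank 5, and its Smith normal form has invariant factors (1,1,1,1,1).

Boundary ∂_2: C_2 → C_1 sends each 2-simplex [p,q,r] to [q,r] − [p,r] + [p,q]. For instance
  ∂[2,3,5] = [3,5] − [2,5] + [2,3],
  ∂[3,4,5] = [4,5] − [3,5] + [3,4].
The resulting 12×8 matrix has rank 7, and its Smith normal form has invariant factors (1,1,1,1,1,1,1).

Reading off H_k = ker ∂_k / im ∂_{k+1}:

  H_0: rank C_0 − rank ∂_1 = 6 − 5 = 1, and the invariant factors of ∂_1 are all 1, so H_0 = Z.
  H_1: rank ker ∂_1 − rank ∂_2 = (12 − 5) − 7 = 0, and the invariant factors of ∂_2 are all 1, so H_1 = 0.
  H_2: rank ker ∂_2 − rank ∂_3 = (8 − 7) − 0 = 1, and there is no ∂_3, so H_2 = Z.

As a check, the Euler characteristic is 6 − 12 + 8 = 2, which agrees with 1 − 0 + 1 = 2.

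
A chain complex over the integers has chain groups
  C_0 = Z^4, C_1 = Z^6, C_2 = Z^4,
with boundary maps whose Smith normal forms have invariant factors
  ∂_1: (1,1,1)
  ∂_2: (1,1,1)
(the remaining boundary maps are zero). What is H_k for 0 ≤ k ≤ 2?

H_0: b_0 = 4 − 0 − 3 = 1; torsion from ∂_1 factors > 1: none. So H_0 ≅ Z.
H_1: b_1 = 6 − 3 − 3 = 0; torsion from ∂_2 factors > 1: none. So H_1 ≅ 0.
H_2: b_2 = 4 − 3 − 0 = 1; torsion from ∂_3 factors > 1: none. So H_2 ≅ Z.

H_0 ≅ Z,  H_1 = 0,  H_2 ≅ Z.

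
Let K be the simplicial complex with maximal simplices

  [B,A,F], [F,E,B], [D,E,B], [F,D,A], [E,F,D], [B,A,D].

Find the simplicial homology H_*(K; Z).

We work with the vertex ordering A < B < D < E < F. The simplices of K, each written with vertices in increasing order, are:

  0-simplices (5): A, B, D, E, F
  1-simplices (9): AB, AD, AF, BD, BE, BF, DE, DF, EF
  2-simplices (6): ABD, ABF, ADF, BDE, BEF, DEF

Hence C_0 ≅ Z^5, C_1 ≅ Z^9, C_2 ≅ Z^6.

∂_1: C_1 → C_0 sends each edge [p,q] (with p < q) to q − p. For instance
  ∂AB = B − A.
As a 5×9 matrix over Z this has rank 4, with invariant factors (1,1,1,1).

∂_2: C_2 → C_1 maps a triangle to the signed sum of its edges. For instance
  ∂DEF = EF − DF + DE,
  ∂ABD = BD − AD + AB.
The resulting 9×6 matrix has rank 5, and its Smith normal form has invariant factors (1,1,1,1,1).

Computing H_k = (kernel of ∂_k) / (image of ∂_{k+1}):

  H_0: rank C_0 − rank ∂_1 = 5 − 4 = 1, and the invariant factors of ∂_1 are all 1, so H_0 = Z.
  H_1: rank ker ∂_1 − rank ∂_2 = (9 − 4) − 5 = 0, and the invariant factors of ∂_2 are all 1, so H_1 = 0.
  H_2: rank ker ∂_2 − rank ∂_3 = (6 − 5) − 0 = 1, and there is no ∂_3, so H_2 = Z.

As a check, the Euler characteristic is 5 − 9 + 6 = 2, which agrees with 1 − 0 + 1 = 2.

H_0 ≅ Z,  H_1 = 0,  H_2 ≅ Z.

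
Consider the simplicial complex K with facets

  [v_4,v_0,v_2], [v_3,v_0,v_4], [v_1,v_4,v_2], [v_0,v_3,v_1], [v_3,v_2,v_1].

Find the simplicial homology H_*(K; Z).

We work with the vertex ordering v_0 < v_1 < v_2 < v_3 < v_4. The simplices of K, each written with vertices in increasing order, are:

  0-simplices (5): [v_0], [v_1], [v_2], [v_3], [v_4]
  1-simplices (10): [v_0,v_1], [v_0,v_2], [v_0,v_3], [v_0,v_4], [v_1,v_2], [v_1,v_3], [v_1,v_4], [v_2,v_3], [v_2,v_4], [v_3,v_4]
  2-simplices (5): [v_0,v_1,v_3], [v_0,v_2,v_4], [v_0,v_3,v_4], [v_1,v_2,v_3], [v_1,v_2,v_4]

so the chain groups are C_0 ≅ Z^5, C_1 ≅ Z^10, C_2 ≅ Z^5.

∂_1: C_1 → C_0 maps an edge to its endpoints' difference, ∂[p,q] = q − p.
As a 5×10 matrix over Z this has rank 4, with invariant factors (1,1,1,1).

∂_2: C_2 → C_1 maps a triangle to the signed sum of its edges. For instance
  ∂[v_1,v_2,v_4] = [v_2,v_4] − [v_1,v_4] + [v_1,v_2],
  ∂[v_0,v_2,v_4] = [v_2,v_4] − [v_0,v_4] + [v_0,v_2].
This gives a 10×5 integer matrix of rank 5; reducing to Smith normal form yields diagonal entries (1,1,1,1,1).

From H_k ≅ ker(∂_k) / im(∂_{k+1}) we obtain:

  H_0: rank C_0 − rank ∂_1 = 5 − 4 = 1, and the invariant factors of ∂_1 are all 1, so H_0 ≅ Z.
  H_1: rank ker ∂_1 − rank ∂_2 = (10 − 4) − 5 = 1, and the invariant factors of ∂_2 are all 1, so H_1 ≅ Z.
  H_2: rank ker ∂_2 − rank ∂_3 = (5 − 5) − 0 = 0, and there is no ∂_3, so H_2 ≅ 0.

H_0 = Z,  H_1 = Z,  H_2 = 0.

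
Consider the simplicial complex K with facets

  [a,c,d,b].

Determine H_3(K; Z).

H_3 ≅ 0.

Order the vertices as a < b < c < d. Listing each simplex with vertices in this order, K has dimension 3 with simplices:

  0-simplices (4): a, b, c, d
  1-simplices (6): ab, ac, ad, bc, bd, cd
  2-simplices (4): abc, abd, acd, bcd
  3-simplices (1): abcd

giving chain groups C_0 ≅ Z^4, C_1 ≅ Z^6, C_2 ≅ Z^4, C_3 ≅ Z^1.

∂_1: C_1 → C_0 sends each edge [p,q] (with p < q) to q − p.
This gives a 4×6 integer matrix of rank 3; reducing to Smith normal form yields diagonal entries (1,1,1).

∂_2: C_2 → C_1 maps a triangle to the signed sum of its edges. For instance
  ∂abc = bc − ac + ab,
  ∂acd = cd − ad + ac.
The 6×4 boundary matrix has rank 3 and Smith normal form diag(1,1,1).

Boundary ∂_3: C_3 → C_2 sends each 3-simplex σ to the alternating sum Σ_i (−1)^i (σ with its i-th vertex removed). For instance
  ∂abcd = bcd − acd + abd − abc.
The 4×1 boundary matrix has rank 1 and Smith normal form diag(1).

Reading off H_k = ker ∂_k / im ∂_{k+1}:

  H_3: rank ker ∂_3 − rank ∂_4 = (1 − 1) − 0 = 0, and there is no ∂_4, so H_3 ≅ 0.

(K is a triangulation of the 3-simplex.)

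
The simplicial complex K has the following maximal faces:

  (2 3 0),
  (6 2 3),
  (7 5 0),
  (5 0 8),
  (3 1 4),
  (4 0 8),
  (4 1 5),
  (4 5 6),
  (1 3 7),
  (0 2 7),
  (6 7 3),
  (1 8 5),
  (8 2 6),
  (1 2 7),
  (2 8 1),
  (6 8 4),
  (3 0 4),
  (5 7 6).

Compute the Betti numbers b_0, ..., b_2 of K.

b_0 = 1, b_1 = 1, b_2 = 0.

K has 9 vertices, 27 edges, 18 triangles.
rank ∂_0 = 0, rank ∂_1 = 8 ⇒ b_0 = 9 − 0 − 8 = 1; all invariant factors of ∂_1 are 1 so no torsion. So H_0 = Z.
rank ∂_1 = 8, rank ∂_2 = 18 ⇒ b_1 = 27 − 8 − 18 = 1; ∂_2 has invariant factor(s) [2] giving torsion. So H_1 = Z ⊕ Z/2Z.
rank ∂_2 = 18, rank ∂_3 = 0 ⇒ b_2 = 18 − 18 − 0 = 0. So H_2 = 0.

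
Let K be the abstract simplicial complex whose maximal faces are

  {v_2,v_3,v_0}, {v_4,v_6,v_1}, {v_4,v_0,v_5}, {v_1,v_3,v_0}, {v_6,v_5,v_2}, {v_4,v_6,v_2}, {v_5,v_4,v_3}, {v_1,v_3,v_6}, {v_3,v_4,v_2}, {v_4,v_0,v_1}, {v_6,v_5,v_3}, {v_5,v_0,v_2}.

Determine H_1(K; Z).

H_1 = Z/2.

We work with the vertex ordering v_0 < v_1 < v_2 < v_3 < v_4 < v_5 < v_6. The simplices of K, each written with vertices in increasing order, are:

  0-simplices (7): [v_0], [v_1], [v_2], [v_3], [v_4], [v_5], [v_6]
  1-simplices (18): (18 of them)
  2-simplices (12): (12 of them)

so the chain groups are C_0 ≅ Z^7, C_1 ≅ Z^18, C_2 ≅ Z^12.

∂_1: C_1 → C_0 is given by ∂[p,q] = [q] − [p]. For instance
  ∂[v_2,v_5] = [v_5] − [v_2].
The resulting 7×18 matrix has rank 6, and its Smith normal form has invariant factors (1,1,1,1,1,1).

Boundary ∂_2: C_2 → C_1 acts by ∂[p,q,r] = [q,r] − [p,r] + [p,q]. For instance
  ∂[v_0,v_2,v_3] = [v_2,v_3] − [v_0,v_3] + [v_0,v_2],
  ∂[v_0,v_4,v_5] = [v_4,v_5] − [v_0,v_5] + [v_0,v_4].
As a 18×12 matrix over Z this has rank 12, with invariant factors (1,1,1,1,1,1,1,1,1,1,1,2).

Computing H_k = (kernel of ∂_k) / (image of ∂_{k+1}):

  H_1: rank ker ∂_1 − rank ∂_2 = (18 − 6) − 12 = 0, and ∂_2 has invariant factor 2 > 1, so H_1 ≅ Z/2.

(K is a triangulation of the real projective plane RP^2.)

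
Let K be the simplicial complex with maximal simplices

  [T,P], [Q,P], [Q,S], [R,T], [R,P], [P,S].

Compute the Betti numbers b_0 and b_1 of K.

We work with the vertex ordering P < Q < R < S < T. The simplices of K, each written with vertices in increasing order, are:

  0-simplices (5): P, Q, R, S, T
  1-simplices (6): PQ, PR, PS, PT, QS, RT

Hence C_0 ≅ Z^5, C_1 ≅ Z^6.

∂_1: C_1 → C_0 is given by ∂[p,q] = [q] − [p]. For instance
  ∂PT = T − P.
The resulting 5×6 matrix has rank 4, and its Smith normal form has invariant factors (1,1,1,1).

Reading off H_k = ker ∂_k / im ∂_{k+1}:

  H_0: rank C_0 − rank ∂_1 = 5 − 4 = 1, and the invariant factors of ∂_1 are all 1, so H_0 = Z.
  H_1: rank ker ∂_1 − rank ∂_2 = (6 − 4) − 0 = 2, and there is no ∂_2, so H_1 = Z^2.

(K is a triangulation of a wedge of 2 circles.)

Hence the Betti numbers are b_0 = 1, b_1 = 2.

b_0 = 1, b_1 = 2.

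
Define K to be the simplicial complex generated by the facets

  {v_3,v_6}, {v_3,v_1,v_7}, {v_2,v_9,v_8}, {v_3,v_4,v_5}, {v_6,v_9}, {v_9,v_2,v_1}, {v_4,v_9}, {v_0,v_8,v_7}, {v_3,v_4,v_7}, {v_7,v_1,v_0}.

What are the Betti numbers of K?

b_0 = 1, b_1 = 3, b_2 = 0.

Fix the vertex order v_0 < v_1 < v_2 < v_3 < v_4 < v_5 < v_6 < v_7 < v_8 < v_9 and write every simplex with vertices in increasing order. Then dim K = 2 and the simplices of K are:

  0-simplices (10): [v_0], [v_1], [v_2], [v_3], [v_4], [v_5], [v_6], [v_7], [v_8], [v_9]
  1-simplices (19): (19 of them)
  2-simplices (7): [v_0,v_1,v_7], [v_0,v_7,v_8], [v_1,v_2,v_9], [v_1,v_3,v_7], [v_2,v_8,v_9], [v_3,v_4,v_5], [v_3,v_4,v_7]

Hence C_0 ≅ Z^10, C_1 ≅ Z^19, C_2 ≅ Z^7.

∂_1: C_1 → C_0 sends each edge [p,q] (with p < q) to q − p.
As a 10×19 matrix over Z this has rank 9, with invariant factors (1,1,1,1,1,1,1,1,1).

The boundary map ∂_2: C_2 → C_1 acts by ∂[p,q,r] = [q,r] − [p,r] + [p,q]. For instance
  ∂[v_2,v_8,v_9] = [v_8,v_9] − [v_2,v_9] + [v_2,v_8],
  ∂[v_0,v_7,v_8] = [v_7,v_8] − [v_0,v_8] + [v_0,v_7].
As a 19×7 matrix over Z this has rank 7, with invariant factors (1,1,1,1,1,1,1).

From H_k ≅ ker(∂_k) / im(∂_{k+1}) we obtain:

  H_0: rank C_0 − rank ∂_1 = 10 − 9 = 1, and the invariant factors of ∂_1 are all 1, so H_0 = Z.
  H_1: rank ker ∂_1 − rank ∂_2 = (19 − 9) − 7 = 3, and the invariant factors of ∂_2 are all 1, so H_1 = Z^3.
  H_2: rank ker ∂_2 − rank ∂_3 = (7 − 7) − 0 = 0, and there is no ∂_3, so H_2 = 0.

As a check, the Euler characteristic is 10 − 19 + 7 = -2, which agrees with 1 − 3 + 0 = -2.

Hence the Betti numbers are b_0 = 1, b_1 = 3, b_2 = 0.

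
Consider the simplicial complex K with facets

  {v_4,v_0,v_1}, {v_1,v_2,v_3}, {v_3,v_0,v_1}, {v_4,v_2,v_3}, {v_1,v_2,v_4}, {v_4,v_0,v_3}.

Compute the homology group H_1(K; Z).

K has 5 vertices, 9 edges, 6 triangles.
rank ∂_1 = 4, rank ∂_2 = 5 ⇒ b_1 = 9 − 4 − 5 = 0; all invariant factors of ∂_2 are 1 so no torsion. So H_1 = 0.

H_1 = 0.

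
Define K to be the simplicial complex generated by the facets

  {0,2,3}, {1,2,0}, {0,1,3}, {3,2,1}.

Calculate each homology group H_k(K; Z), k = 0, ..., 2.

H_0 = Z,  H_1 = 0,  H_2 = Z.

We work with the vertex ordering 0 < 1 < 2 < 3. The simplices of K, each written with vertices in increasing order, are:

  0-simplices (4): [0], [1], [2], [3]
  1-simplices (6): [0,1], [0,2], [0,3], [1,2], [1,3], [2,3]
  2-simplices (4): [0,1,2], [0,1,3], [0,2,3], [1,2,3]

so the chain groups are C_0 ≅ Z^4, C_1 ≅ Z^6, C_2 ≅ Z^4.

∂_1: C_1 → C_0 sends each edge [p,q] (with p < q) to q − p. For instance
  ∂[0,2] = [2] − [0].
As a 4×6 matrix over Z this has rank 3, with invariant factors (1,1,1).

Boundary ∂_2: C_2 → C_1 acts by ∂[p,q,r] = [q,r] − [p,r] + [p,q]. For instance
  ∂[0,1,3] = [1,3] − [0,3] + [0,1],
  ∂[1,2,3] = [2,3] − [1,3] + [1,2].
The 6×4 boundary matrix has rank 3 and Smith normal form diag(1,1,1).

Computing H_k = (kernel of ∂_k) / (image of ∂_{k+1}):

  H_0: rank C_0 − rank ∂_1 = 4 − 3 = 1, and the invariant factors of ∂_1 are all 1, so H_0 ≅ Z.
  H_1: rank ker ∂_1 − rank ∂_2 = (6 − 3) − 3 = 0, and the invariant factors of ∂_2 are all 1, so H_1 ≅ 0.
  H_2: rank ker ∂_2 − rank ∂_3 = (4 − 3) − 0 = 1, and there is no ∂_3, so H_2 ≅ Z.

As a check, the Euler characteristic is 4 − 6 + 4 = 2, which agrees with 1 − 0 + 1 = 2.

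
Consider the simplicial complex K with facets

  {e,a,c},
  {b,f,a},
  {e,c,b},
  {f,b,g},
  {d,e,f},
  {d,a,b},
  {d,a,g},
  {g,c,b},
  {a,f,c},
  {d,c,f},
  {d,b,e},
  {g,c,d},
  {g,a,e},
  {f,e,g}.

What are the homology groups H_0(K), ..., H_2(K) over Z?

Take the total order a < b < c < d < e < f < g on the vertex set. Then K (dimension 2) consists of the simplices:

  0-simplices (7): a, b, c, d, e, f, g
  1-simplices (21): ab, ac, ad, ae, af, ag, bc, bd, be, bf, bg, cd, ce, cf, cg, de, df, dg, ef, eg, fg
  2-simplices (14): abd, abf, ace, acf, adg, aeg, bce, bcg, bde, bfg, cdf, cdg, def, efg

Hence C_0 ≅ Z^7, C_1 ≅ Z^21, C_2 ≅ Z^14.

The boundary map ∂_1: C_1 → C_0 is given by ∂[p,q] = [q] − [p]. For instance
  ∂dg = g − d.
The 7×21 boundary matrix has rank 6 and Smith normal form diag(1,1,1,1,1,1).

∂_2: C_2 → C_1 sends each 2-simplex [p,q,r] to [q,r] − [p,r] + [p,q]. For instance
  ∂aeg = eg − ag + ae,
  ∂bfg = fg − bg + bf.
The 21×14 boundary matrix has rank 13 and Smith normal form diag(1,1,1,1,1,1,1,1,1,1,1,1,1).

From H_k ≅ ker(∂_k) / im(∂_{k+1}) we obtain:

  H_0: rank C_0 − rank ∂_1 = 7 − 6 = 1, and the invariant factors of ∂_1 are all 1, so H_0 = Z.
  H_1: rank ker ∂_1 − rank ∂_2 = (21 − 6) − 13 = 2, and the invariant factors of ∂_2 are all 1, so H_1 = Z^2.
  H_2: rank ker ∂_2 − rank ∂_3 = (14 − 13) − 0 = 1, and there is no ∂_3, so H_2 = Z.

H_0 ≅ Z,  H_1 ≅ Z^2,  H_2 ≅ Z.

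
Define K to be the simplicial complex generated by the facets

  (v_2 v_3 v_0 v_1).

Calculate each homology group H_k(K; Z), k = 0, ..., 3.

H_0 = Z,  H_1 = 0,  H_2 = 0,  H_3 = 0.

We work with the vertex ordering v_0 < v_1 < v_2 < v_3. The simplices of K, each written with vertices in increasing order, are:

  0-simplices (4): [v_0], [v_1], [v_2], [v_3]
  1-simplices (6): [v_0,v_1], [v_0,v_2], [v_0,v_3], [v_1,v_2], [v_1,v_3], [v_2,v_3]
  2-simplices (4): [v_0,v_1,v_2], [v_0,v_1,v_3], [v_0,v_2,v_3], [v_1,v_2,v_3]
  3-simplices (1): [v_0,v_1,v_2,v_3]

giving chain groups C_0 ≅ Z^4, C_1 ≅ Z^6, C_2 ≅ Z^4, C_3 ≅ Z^1.

The boundary map ∂_1: C_1 → C_0 maps an edge to its endpoints' difference, ∂[p,q] = q − p. For instance
  ∂[v_0,v_3] = [v_3] − [v_0].
The resulting 4×6 matrix has rank 3, and its Smith normal form has invariant factors (1,1,1).

The boundary map ∂_2: C_2 → C_1 maps a triangle to the signed sum of its edges. For instance
  ∂[v_0,v_2,v_3] = [v_2,v_3] − [v_0,v_3] + [v_0,v_2],
  ∂[v_0,v_1,v_3] = [v_1,v_3] − [v_0,v_3] + [v_0,v_1].
This gives a 6×4 integer matrix of rank 3; reducing to Smith normal form yields diagonal entries (1,1,1).

The boundary map ∂_3: C_3 → C_2 sends each 3-simplex σ to the alternating sum Σ_i (−1)^i (σ with its i-th vertex removed). For instance
  ∂[v_0,v_1,v_2,v_3] = [v_1,v_2,v_3] − [v_0,v_2,v_3] + [v_0,v_1,v_3] − [v_0,v_1,v_2].
The resulting 4×1 matrix has rank 1, and its Smith normal form has invariant factors (1).

Reading off H_k = ker ∂_k / im ∂_{k+1}:

  H_0: rank C_0 − rank ∂_1 = 4 − 3 = 1, and the invariant factors of ∂_1 are all 1, so H_0 = Z.
  H_1: rank ker ∂_1 − rank ∂_2 = (6 − 3) − 3 = 0, and the invariant factors of ∂_2 are all 1, so H_1 = 0.
  H_2: rank ker ∂_2 − rank ∂_3 = (4 − 3) − 1 = 0, and the invariant factors of ∂_3 are all 1, so H_2 = 0.
  H_3: rank ker ∂_3 − rank ∂_4 = (1 − 1) − 0 = 0, and there is no ∂_4, so H_3 = 0.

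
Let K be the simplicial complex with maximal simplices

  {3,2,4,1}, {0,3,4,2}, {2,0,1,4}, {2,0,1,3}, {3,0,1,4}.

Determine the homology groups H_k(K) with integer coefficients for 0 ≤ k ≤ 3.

Fix the vertex order 0 < 1 < 2 < 3 < 4 and write every simplex with vertices in increasing order. Then dim K = 3 and the simplices of K are:

  0-simplices (5): [0], [1], [2], [3], [4]
  1-simplices (10): [0,1], [0,2], [0,3], [0,4], [1,2], [1,3], [1,4], [2,3], [2,4], [3,4]
  2-simplices (10): [0,1,2], [0,1,3], [0,1,4], [0,2,3], [0,2,4], [0,3,4], [1,2,3], [1,2,4], [1,3,4], [2,3,4]
  3-simplices (5): [0,1,2,3], [0,1,2,4], [0,1,3,4], [0,2,3,4], [1,2,3,4]

so the chain groups are C_0 ≅ Z^5, C_1 ≅ Z^10, C_2 ≅ Z^10, C_3 ≅ Z^5.

Boundary ∂_1: C_1 → C_0 is given by ∂[p,q] = [q] − [p].
This gives a 5×10 integer matrix of rank 4; reducing to Smith normal form yields diagonal entries (1,1,1,1).

Boundary ∂_2: C_2 → C_1 maps a triangle to the signed sum of its edges. For instance
  ∂[0,2,4] = [2,4] − [0,4] + [0,2],
  ∂[0,3,4] = [3,4] − [0,4] + [0,3].
As a 10×10 matrix over Z this has rank 6, with invariant factors (1,1,1,1,1,1).

∂_3: C_3 → C_2 sends each 3-simplex σ to the alternating sum Σ_i (−1)^i (σ with its i-th vertex removed). For instance
  ∂[1,2,3,4] = [2,3,4] − [1,3,4] + [1,2,4] − [1,2,3],
  ∂[0,1,2,4] = [1,2,4] − [0,2,4] + [0,1,4] − [0,1,2].
This gives a 10×5 integer matrix of rank 4; reducing to Smith normal form yields diagonal entries (1,1,1,1).

Now H_k = ker ∂_k / im ∂_{k+1}, so:

  H_0: rank C_0 − rank ∂_1 = 5 − 4 = 1, and the invariant factors of ∂_1 are all 1, so H_0 ≅ Z.
  H_1: rank ker ∂_1 − rank ∂_2 = (10 − 4) − 6 = 0, and the invariant factors of ∂_2 are all 1, so H_1 ≅ 0.
  H_2: rank ker ∂_2 − rank ∂_3 = (10 − 6) − 4 = 0, and the invariant factors of ∂_3 are all 1, so H_2 ≅ 0.
  H_3: rank ker ∂_3 − rank ∂_4 = (5 − 4) − 0 = 1, and there is no ∂_4, so H_3 ≅ Z.

H_0 ≅ Z,  H_1 = 0,  H_2 = 0,  H_3 ≅ Z.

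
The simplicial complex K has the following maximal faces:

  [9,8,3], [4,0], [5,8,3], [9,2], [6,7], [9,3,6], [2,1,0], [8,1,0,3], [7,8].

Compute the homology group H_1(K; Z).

Take the total order 0 < 1 < 2 < 3 < 4 < 5 < 6 < 7 < 8 < 9 on the vertex set. Then K (dimension 3) consists of the simplices:

  0-simplices (10): [0], [1], [2], [3], [4], [5], [6], [7], [8], [9]
  1-simplices (18): [0,1], [0,2], [0,3], [0,4], [0,8], [1,2], [1,3], [1,8], [2,9], [3,5], [3,6], [3,8], [3,9], [5,8], [6,7], [6,9], [7,8], [8,9]
  2-simplices (8): [0,1,2], [0,1,3], [0,1,8], [0,3,8], [1,3,8], [3,5,8], [3,6,9], [3,8,9]
  3-simplices (1): [0,1,3,8]

Hence C_0 ≅ Z^10, C_1 ≅ Z^18, C_2 ≅ Z^8, C_3 ≅ Z^1.

Boundary ∂_1: C_1 → C_0 is given by ∂[p,q] = [q] − [p]. For instance
  ∂[3,6] = [6] − [3].
The resulting 10×18 matrix has rank 9, and its Smith normal form has invariant factors (1,1,1,1,1,1,1,1,1).

∂_2: C_2 → C_1 sends each 2-simplex [p,q,r] to [q,r] − [p,r] + [p,q]. For instance
  ∂[0,1,8] = [1,8] − [0,8] + [0,1],
  ∂[3,6,9] = [6,9] − [3,9] + [3,6].
As a 18×8 matrix over Z this has rank 7, with invariant factors (1,1,1,1,1,1,1).

The boundary map ∂_3: C_3 → C_2 sends each 3-simplex σ to the alternating sum Σ_i (−1)^i (σ with its i-th vertex removed). For instance
  ∂[0,1,3,8] = [1,3,8] − [0,3,8] + [0,1,8] − [0,1,3].
As a 8×1 matrix over Z this has rank 1, with invariant factors (1).

Now H_k = ker ∂_k / im ∂_{k+1}, so:

  H_1: rank ker ∂_1 − rank ∂_2 = (18 − 9) − 7 = 2, and the invariant factors of ∂_2 are all 1, so H_1 ≅ Z^2.

H_1 = Z^2.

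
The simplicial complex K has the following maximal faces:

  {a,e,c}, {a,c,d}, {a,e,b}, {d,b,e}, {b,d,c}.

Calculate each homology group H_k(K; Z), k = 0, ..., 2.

H_0 = Z,  H_1 = Z,  H_2 = 0.

Order the vertices as a < b < c < d < e. Listing each simplex with vertices in this order, K has dimension 2 with simplices:

  0-simplices (5): a, b, c, d, e
  1-simplices (10): ab, ac, ad, ae, bc, bd, be, cd, ce, de
  2-simplices (5): abe, acd, ace, bcd, bde

giving chain groups C_0 ≅ Z^5, C_1 ≅ Z^10, C_2 ≅ Z^5.

∂_1: C_1 → C_0 sends each edge [p,q] (with p < q) to q − p.
The resulting 5×10 matrix has rank 4, and its Smith normal form has invariant factors (1,1,1,1).

The boundary map ∂_2: C_2 → C_1 sends each 2-simplex [p,q,r] to [q,r] − [p,r] + [p,q]. For instance
  ∂acd = cd − ad + ac,
  ∂bde = de − be + bd.
This gives a 10×5 integer matrix of rank 5; reducing to Smith normal form yields diagonal entries (1,1,1,1,1).

Now H_k = ker ∂_k / im ∂_{k+1}, so:

  H_0: rank C_0 − rank ∂_1 = 5 − 4 = 1, and the invariant factors of ∂_1 are all 1, so H_0 = Z.
  H_1: rank ker ∂_1 − rank ∂_2 = (10 − 4) − 5 = 1, and the invariant factors of ∂_2 are all 1, so H_1 = Z.
  H_2: rank ker ∂_2 − rank ∂_3 = (5 − 5) − 0 = 0, and there is no ∂_3, so H_2 = 0.

As a check, the Euler characteristic is 5 − 10 + 5 = 0, which agrees with 1 − 1 + 0 = 0.
(K is a triangulation of the Möbius band.)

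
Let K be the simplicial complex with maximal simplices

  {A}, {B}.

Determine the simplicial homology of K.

H_0 ≅ Z^2.

Take the total order A < B on the vertex set. Then K (dimension 0) consists of the simplices:

  0-simplices (2): A, B

giving chain groups C_0 ≅ Z^2.

From H_k ≅ ker(∂_k) / im(∂_{k+1}) we obtain:

  H_0: rank C_0 − rank ∂_1 = 2 − 0 = 2, and there is no ∂_1, so H_0 ≅ Z^2.

(K is a triangulation of a set of 2 points.)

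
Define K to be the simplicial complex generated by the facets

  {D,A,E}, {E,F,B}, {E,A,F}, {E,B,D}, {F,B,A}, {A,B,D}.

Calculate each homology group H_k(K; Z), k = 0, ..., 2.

H_0 ≅ Z,  H_1 = 0,  H_2 ≅ Z.

Fix the vertex order A < B < D < E < F and write every simplex with vertices in increasing order. Then dim K = 2 and the simplices of K are:

  0-simplices (5): A, B, D, E, F
  1-simplices (9): AB, AD, AE, AF, BD, BE, BF, DE, EF
  2-simplices (6): ABD, ABF, ADE, AEF, BDE, BEF

giving chain groups C_0 ≅ Z^5, C_1 ≅ Z^9, C_2 ≅ Z^6.

∂_1: C_1 → C_0 maps an edge to its endpoints' difference, ∂[p,q] = q − p.
This gives a 5×9 integer matrix of rank 4; reducing to Smith normal form yields diagonal entries (1,1,1,1).

Boundary ∂_2: C_2 → C_1 sends each 2-simplex [p,q,r] to [q,r] − [p,r] + [p,q]. For instance
  ∂AEF = EF − AF + AE,
  ∂BEF = EF − BF + BE.
As a 9×6 matrix over Z this has rank 5, with invariant factors (1,1,1,1,1).

From H_k ≅ ker(∂_k) / im(∂_{k+1}) we obtain:

  H_0: rank C_0 − rank ∂_1 = 5 − 4 = 1, and the invariant factors of ∂_1 are all 1, so H_0 = Z.
  H_1: rank ker ∂_1 − rank ∂_2 = (9 − 4) − 5 = 0, and the invariant factors of ∂_2 are all 1, so H_1 = 0.
  H_2: rank ker ∂_2 − rank ∂_3 = (6 − 5) − 0 = 1, and there is no ∂_3, so H_2 = Z.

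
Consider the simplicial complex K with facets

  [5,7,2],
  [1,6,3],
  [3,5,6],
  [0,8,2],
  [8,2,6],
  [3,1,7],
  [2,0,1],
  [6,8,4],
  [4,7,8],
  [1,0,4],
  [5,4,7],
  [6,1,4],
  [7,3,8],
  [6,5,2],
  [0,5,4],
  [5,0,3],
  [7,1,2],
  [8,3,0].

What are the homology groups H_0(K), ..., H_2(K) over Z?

H_0 ≅ Z,  H_1 ≅ Z^2,  H_2 ≅ Z.

K has 9 vertices, 27 edges, 18 triangles.
rank ∂_0 = 0, rank ∂_1 = 8 ⇒ b_0 = 9 − 0 − 8 = 1; all invariant factors of ∂_1 are 1 so no torsion. So H_0 ≅ Z.
rank ∂_1 = 8, rank ∂_2 = 17 ⇒ b_1 = 27 − 8 − 17 = 2; all invariant factors of ∂_2 are 1 so no torsion. So H_1 ≅ Z^2.
rank ∂_2 = 17, rank ∂_3 = 0 ⇒ b_2 = 18 − 17 − 0 = 1. So H_2 ≅ Z.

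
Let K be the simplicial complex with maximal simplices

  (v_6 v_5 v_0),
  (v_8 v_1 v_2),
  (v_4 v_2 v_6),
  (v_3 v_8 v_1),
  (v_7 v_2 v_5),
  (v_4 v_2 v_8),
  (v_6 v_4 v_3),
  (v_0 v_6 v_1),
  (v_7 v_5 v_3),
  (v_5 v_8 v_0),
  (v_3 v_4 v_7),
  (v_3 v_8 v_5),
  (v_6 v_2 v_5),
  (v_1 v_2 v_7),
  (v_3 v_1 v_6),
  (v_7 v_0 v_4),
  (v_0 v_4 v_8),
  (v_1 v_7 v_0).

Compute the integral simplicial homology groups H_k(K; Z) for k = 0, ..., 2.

H_0 = Z,  H_1 = Z^2,  H_2 = Z.

Order the vertices as v_0 < v_1 < v_2 < v_3 < v_4 < v_5 < v_6 < v_7 < v_8. Listing each simplex with vertices in this order, K has dimension 2 with simplices:

  0-simplices (9): [v_0], [v_1], [v_2], [v_3], [v_4], [v_5], [v_6], [v_7], [v_8]
  1-simplices (27): (27 of them)
  2-simplices (18): (18 of them)

Hence C_0 ≅ Z^9, C_1 ≅ Z^27, C_2 ≅ Z^18.

Boundary ∂_1: C_1 → C_0 sends each edge [p,q] (with p < q) to q − p. For instance
  ∂[v_5,v_6] = [v_6] − [v_5].
The resulting 9×27 matrix has rank 8, and its Smith normal form has invariant factors (1,1,1,1,1,1,1,1).

The boundary map ∂_2: C_2 → C_1 acts by ∂[p,q,r] = [q,r] − [p,r] + [p,q]. For instance
  ∂[v_2,v_5,v_6] = [v_5,v_6] − [v_2,v_6] + [v_2,v_5],
  ∂[v_0,v_1,v_7] = [v_1,v_7] − [v_0,v_7] + [v_0,v_1].
The resulting 27×18 matrix has rank 17, and its Smith normal form has invariant factors (1,1,1,1,1,1,1,1,1,1,1,1,1,1,1,1,1).

From H_k ≅ ker(∂_k) / im(∂_{k+1}) we obtain:

  H_0: rank C_0 − rank ∂_1 = 9 − 8 = 1, and the invariant factors of ∂_1 are all 1, so H_0 = Z.
  H_1: rank ker ∂_1 − rank ∂_2 = (27 − 8) − 17 = 2, and the invariant factors of ∂_2 are all 1, so H_1 = Z^2.
  H_2: rank ker ∂_2 − rank ∂_3 = (18 − 17) − 0 = 1, and there is no ∂_3, so H_2 = Z.

As a check, the Euler characteristic is 9 − 27 + 18 = 0, which agrees with 1 − 2 + 1 = 0.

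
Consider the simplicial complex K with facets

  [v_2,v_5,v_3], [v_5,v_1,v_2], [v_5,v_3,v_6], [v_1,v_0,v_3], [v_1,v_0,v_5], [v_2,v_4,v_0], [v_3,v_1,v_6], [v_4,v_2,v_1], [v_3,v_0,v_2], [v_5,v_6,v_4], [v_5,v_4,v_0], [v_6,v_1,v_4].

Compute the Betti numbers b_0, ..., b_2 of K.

Take the total order v_0 < v_1 < v_2 < v_3 < v_4 < v_5 < v_6 on the vertex set. Then K (dimension 2) consists of the simplices:

  0-simplices (7): [v_0], [v_1], [v_2], [v_3], [v_4], [v_5], [v_6]
  1-simplices (18): (18 of them)
  2-simplices (12): (12 of them)

giving chain groups C_0 ≅ Z^7, C_1 ≅ Z^18, C_2 ≅ Z^12.

Boundary ∂_1: C_1 → C_0 sends each edge [p,q] (with p < q) to q − p. For instance
  ∂[v_0,v_1] = [v_1] − [v_0].
The 7×18 boundary matrix has rank 6 and Smith normal form diag(1,1,1,1,1,1).

∂_2: C_2 → C_1 sends each 2-simplex [p,q,r] to [q,r] − [p,r] + [p,q]. For instance
  ∂[v_1,v_4,v_6] = [v_4,v_6] − [v_1,v_6] + [v_1,v_4],
  ∂[v_0,v_2,v_3] = [v_2,v_3] − [v_0,v_3] + [v_0,v_2].
This gives a 18×12 integer matrix of rank 12; reducing to Smith normal form yields diagonal entries (1,1,1,1,1,1,1,1,1,1,1,2).

From H_k ≅ ker(∂_k) / im(∂_{k+1}) we obtain:

  H_0: rank C_0 − rank ∂_1 = 7 − 6 = 1, and the invariant factors of ∂_1 are all 1, so H_0 = Z.
  H_1: rank ker ∂_1 − rank ∂_2 = (18 − 6) − 12 = 0, and ∂_2 has invariant factor 2 > 1, so H_1 = Z/2Z.
  H_2: rank ker ∂_2 − rank ∂_3 = (12 − 12) − 0 = 0, and there is no ∂_3, so H_2 = 0.

As a check, the Euler characteristic is 7 − 18 + 12 = 1, which agrees with 1 − 0 + 0 = 1.
(K is a triangulation of the real projective plane RP^2.)

Hence the Betti numbers are b_0 = 1, b_1 = 0, b_2 = 0.

b_0 = 1, b_1 = 0, b_2 = 0.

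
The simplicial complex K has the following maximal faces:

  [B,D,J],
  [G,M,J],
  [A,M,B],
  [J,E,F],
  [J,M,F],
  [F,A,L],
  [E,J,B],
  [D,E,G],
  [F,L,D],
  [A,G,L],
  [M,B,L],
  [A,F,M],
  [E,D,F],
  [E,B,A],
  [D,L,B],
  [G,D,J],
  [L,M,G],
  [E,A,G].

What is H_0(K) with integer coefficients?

Take the total order A < B < D < E < F < G < J < L < M on the vertex set. Then K (dimension 2) consists of the simplices:

  0-simplices (9): A, B, D, E, F, G, J, L, M
  1-simplices (27): AB, AE, AF, AG, AL, AM, BD, BE, BJ, BL, BM, DE, DF, DG, DJ, DL, EF, EG, EJ, FJ, FL, FM, GJ, GL, GM, JM, LM
  2-simplices (18): ABE, ABM, AEG, AFL, AFM, AGL, BDJ, BDL, BEJ, BLM, DEF, DEG, DFL, DGJ, EFJ, FJM, GJM, GLM

Hence C_0 ≅ Z^9, C_1 ≅ Z^27, C_2 ≅ Z^18.

Boundary ∂_1: C_1 → C_0 sends each edge [p,q] (with p < q) to q − p. For instance
  ∂AB = B − A.
The 9×27 boundary matrix has rank 8 and Smith normal form diag(1,1,1,1,1,1,1,1).

Boundary ∂_2: C_2 → C_1 sends each 2-simplex [p,q,r] to [q,r] − [p,r] + [p,q]. For instance
  ∂BEJ = EJ − BJ + BE,
  ∂BLM = LM − BM + BL.
This gives a 27×18 integer matrix of rank 18; reducing to Smith normal form yields diagonal entries (1,1,1,1,1,1,1,1,1,1,1,1,1,1,1,1,1,2).

From H_k ≅ ker(∂_k) / im(∂_{k+1}) we obtain:

  H_0: rank C_0 − rank ∂_1 = 9 − 8 = 1, and the invariant factors of ∂_1 are all 1, so H_0 = Z.

(K is a triangulation of the Klein bottle.)

H_0 ≅ Z.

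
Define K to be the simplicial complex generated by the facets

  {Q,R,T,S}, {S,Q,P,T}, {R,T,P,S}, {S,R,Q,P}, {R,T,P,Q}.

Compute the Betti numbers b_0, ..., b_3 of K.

b_0 = 1, b_1 = 0, b_2 = 0, b_3 = 1.

Fix the vertex order P < Q < R < S < T and write every simplex with vertices in increasing order. Then dim K = 3 and the simplices of K are:

  0-simplices (5): P, Q, R, S, T
  1-simplices (10): PQ, PR, PS, PT, QR, QS, QT, RS, RT, ST
  2-simplices (10): PQR, PQS, PQT, PRS, PRT, PST, QRS, QRT, QST, RST
  3-simplices (5): PQRS, PQRT, PQST, PRST, QRST

giving chain groups C_0 ≅ Z^5, C_1 ≅ Z^10, C_2 ≅ Z^10, C_3 ≅ Z^5.

The boundary map ∂_1: C_1 → C_0 is given by ∂[p,q] = [q] − [p]. For instance
  ∂PQ = Q − P.
The 5×10 boundary matrix has rank 4 and Smith normal form diag(1,1,1,1).

The boundary map ∂_2: C_2 → C_1 maps a triangle to the signed sum of its edges. For instance
  ∂QST = ST − QT + QS,
  ∂PST = ST − PT + PS.
As a 10×10 matrix over Z this has rank 6, with invariant factors (1,1,1,1,1,1).

∂_3: C_3 → C_2 sends each 3-simplex σ to the alternating sum Σ_i (−1)^i (σ with its i-th vertex removed). For instance
  ∂PQRS = QRS − PRS + PQS − PQR,
  ∂PQST = QST − PST + PQT − PQS.
The resulting 10×5 matrix has rank 4, and its Smith normal form has invariant factors (1,1,1,1).

From H_k ≅ ker(∂_k) / im(∂_{k+1}) we obtain:

  H_0: rank C_0 − rank ∂_1 = 5 − 4 = 1, and the invariant factors of ∂_1 are all 1, so H_0 ≅ Z.
  H_1: rank ker ∂_1 − rank ∂_2 = (10 − 4) − 6 = 0, and the invariant factors of ∂_2 are all 1, so H_1 ≅ 0.
  H_2: rank ker ∂_2 − rank ∂_3 = (10 − 6) − 4 = 0, and the invariant factors of ∂_3 are all 1, so H_2 ≅ 0.
  H_3: rank ker ∂_3 − rank ∂_4 = (5 − 4) − 0 = 1, and there is no ∂_4, so H_3 ≅ Z.

Hence the Betti numbers are b_0 = 1, b_1 = 0, b_2 = 0, b_3 = 1.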